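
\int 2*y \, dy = y^2 + C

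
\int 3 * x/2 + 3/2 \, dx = 3*x^2/4 + 3*x/2 + C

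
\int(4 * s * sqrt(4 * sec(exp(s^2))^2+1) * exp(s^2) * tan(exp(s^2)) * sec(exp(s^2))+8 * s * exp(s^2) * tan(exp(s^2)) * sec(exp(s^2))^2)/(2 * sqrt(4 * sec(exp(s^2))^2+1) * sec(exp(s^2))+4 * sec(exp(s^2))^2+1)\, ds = log(sqrt(4*sec(exp(s^2))^2 + 1) + 2*sec(exp(s^2))) + C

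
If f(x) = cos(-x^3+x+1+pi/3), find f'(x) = (3*x^2 - 1)*sin(-x^3 + x + 1 + pi/3)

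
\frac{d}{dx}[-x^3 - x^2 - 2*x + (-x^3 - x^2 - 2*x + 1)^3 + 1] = -9*x^8 - 24*x^7 - 63*x^6 - 60*x^5 - 60*x^4 + 12*x^3 + 16*x - 8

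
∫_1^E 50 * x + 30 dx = -60 + (1 + 5*E)*(5 + 5*E)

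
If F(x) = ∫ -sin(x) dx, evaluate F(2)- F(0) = -1 + cos(2)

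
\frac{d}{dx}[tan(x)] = cos(x)^(-2)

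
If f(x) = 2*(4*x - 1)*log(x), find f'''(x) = (-8*x - 4)/x^3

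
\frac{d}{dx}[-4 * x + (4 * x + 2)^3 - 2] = 192*x^2 + 192*x + 44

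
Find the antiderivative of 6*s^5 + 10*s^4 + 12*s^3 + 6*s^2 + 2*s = s^6 + 2*s^5 + 3*s^4 + 2*s^3 + s^2 + C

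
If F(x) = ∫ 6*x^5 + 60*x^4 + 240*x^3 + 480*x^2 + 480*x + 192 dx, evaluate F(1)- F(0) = 665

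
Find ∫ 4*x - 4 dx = 2*x^2 - 4*x + C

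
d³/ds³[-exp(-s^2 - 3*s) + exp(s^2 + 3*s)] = (8*s^3*exp(2*s^2 + 6*s) + 8*s^3 + 36*s^2*exp(2*s^2 + 6*s) + 36*s^2 + 66*s*exp(2*s^2 + 6*s) + 42*s + 45*exp(2*s^2 + 6*s) + 9)*exp(-s^2 - 3*s)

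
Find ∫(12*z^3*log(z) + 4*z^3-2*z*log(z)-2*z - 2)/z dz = 2*(2*z^3 - z - 1)*log(z) + C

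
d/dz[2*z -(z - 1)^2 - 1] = 4 - 2*z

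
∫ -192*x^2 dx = -64*x^3 + C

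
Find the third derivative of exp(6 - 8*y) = -512*exp(6 - 8*y)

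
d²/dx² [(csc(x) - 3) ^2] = 2*(3 - 2/sin(x) - 6/sin(x)^2 + 3/sin(x)^3)/sin(x)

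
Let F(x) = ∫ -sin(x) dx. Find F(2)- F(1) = -cos(1) + cos(2)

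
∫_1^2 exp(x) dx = -E + exp(2)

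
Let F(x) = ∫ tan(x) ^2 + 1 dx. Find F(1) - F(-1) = 2*tan(1)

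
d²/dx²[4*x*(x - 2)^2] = 24*x - 32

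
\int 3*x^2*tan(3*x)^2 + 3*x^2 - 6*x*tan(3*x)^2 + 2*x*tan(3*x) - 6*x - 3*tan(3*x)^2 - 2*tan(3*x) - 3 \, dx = ((x - 1)^2 - 2)*tan(3*x) + C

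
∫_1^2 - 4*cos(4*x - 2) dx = -sin(6) + sin(2)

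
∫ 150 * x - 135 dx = 75*x^2 - 135*x + C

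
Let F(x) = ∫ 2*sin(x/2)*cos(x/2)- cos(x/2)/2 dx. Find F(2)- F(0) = -sin(1) - cos(2) + 1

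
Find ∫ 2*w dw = w^2 + C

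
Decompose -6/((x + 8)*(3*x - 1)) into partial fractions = -18/(25*(3*x - 1)) + 6/(25*(x + 8))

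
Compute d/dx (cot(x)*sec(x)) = -cos(x)/sin(x)^2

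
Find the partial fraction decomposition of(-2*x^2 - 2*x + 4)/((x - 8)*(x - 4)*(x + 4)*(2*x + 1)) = 4/(119*(2*x + 1)) + 5/(168*(x + 4)) + 1/(8*(x - 4)) - 35/(204*(x - 8))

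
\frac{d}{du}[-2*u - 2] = -2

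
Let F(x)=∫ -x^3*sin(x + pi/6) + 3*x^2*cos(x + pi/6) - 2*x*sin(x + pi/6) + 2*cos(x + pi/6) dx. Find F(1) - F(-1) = 3*sqrt(3)*cos(1)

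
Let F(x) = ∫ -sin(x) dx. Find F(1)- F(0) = -1 + cos(1)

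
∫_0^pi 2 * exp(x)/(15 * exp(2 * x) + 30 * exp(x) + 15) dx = -1/15 + 2*exp(pi)/(15*(1 + exp(pi)))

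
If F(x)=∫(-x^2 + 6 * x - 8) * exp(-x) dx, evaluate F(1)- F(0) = -4 + exp(-1)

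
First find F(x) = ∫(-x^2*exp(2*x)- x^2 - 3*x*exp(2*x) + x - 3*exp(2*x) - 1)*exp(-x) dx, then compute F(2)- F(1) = -8*exp(2) - 4*exp(-1) + 8*exp(-2) + 4*E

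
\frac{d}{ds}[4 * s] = 4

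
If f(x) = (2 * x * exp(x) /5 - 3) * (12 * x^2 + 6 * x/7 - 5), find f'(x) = 24*x^3*exp(x)/5 + 516*x^2*exp(x)/35 - 46*x*exp(x)/35 - 72*x - 2*exp(x) - 18/7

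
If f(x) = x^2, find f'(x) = 2*x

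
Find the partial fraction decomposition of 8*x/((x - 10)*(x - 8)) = -32/(x - 8) + 40/(x - 10)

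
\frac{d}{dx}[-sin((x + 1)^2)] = -2*(x + 1)*cos(x^2 + 2*x + 1)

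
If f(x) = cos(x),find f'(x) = -sin(x)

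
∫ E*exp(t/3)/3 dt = exp(t/3 + 1) + C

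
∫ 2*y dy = y^2 + C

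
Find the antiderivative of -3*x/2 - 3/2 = -3*x^2/4 - 3*x/2 + C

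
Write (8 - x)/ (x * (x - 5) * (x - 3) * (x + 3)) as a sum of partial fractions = -11/(144*(x + 3)) - 5/(36*(x - 3)) + 3/(80*(x - 5)) + 8/(45*x)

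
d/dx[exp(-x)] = -exp(-x)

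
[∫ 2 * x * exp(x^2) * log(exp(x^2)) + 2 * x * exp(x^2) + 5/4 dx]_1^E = -5/4 + E/4 + exp(2 + exp(2))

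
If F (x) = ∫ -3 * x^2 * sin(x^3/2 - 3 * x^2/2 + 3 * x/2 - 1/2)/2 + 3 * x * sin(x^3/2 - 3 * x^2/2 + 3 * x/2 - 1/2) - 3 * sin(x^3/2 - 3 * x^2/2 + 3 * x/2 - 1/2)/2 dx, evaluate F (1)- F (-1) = 1 - cos(4)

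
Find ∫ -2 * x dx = -x^2 + C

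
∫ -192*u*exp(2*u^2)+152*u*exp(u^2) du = (76 - 48*exp(u^2))*exp(u^2) + C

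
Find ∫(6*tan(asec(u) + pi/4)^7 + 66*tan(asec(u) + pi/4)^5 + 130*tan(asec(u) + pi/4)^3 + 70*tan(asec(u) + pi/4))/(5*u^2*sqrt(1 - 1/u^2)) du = tan(asec(u) + pi/4)^6/5 + 3*tan(asec(u) + pi/4)^4 + 7*tan(asec(u) + pi/4)^2 + C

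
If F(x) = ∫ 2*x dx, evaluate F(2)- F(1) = 3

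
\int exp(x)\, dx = exp(x) + C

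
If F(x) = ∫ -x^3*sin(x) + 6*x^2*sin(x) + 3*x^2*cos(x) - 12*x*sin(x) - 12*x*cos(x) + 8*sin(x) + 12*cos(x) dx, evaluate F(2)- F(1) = cos(1)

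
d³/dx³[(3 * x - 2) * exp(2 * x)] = 24*x*exp(2*x) + 20*exp(2*x)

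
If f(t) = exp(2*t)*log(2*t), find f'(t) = (2*t*exp(2*t)*log(t) + 2*t*exp(2*t)*log(2) + exp(2*t))/t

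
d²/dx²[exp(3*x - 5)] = 9*exp(3*x - 5)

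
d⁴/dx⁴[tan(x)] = 24*tan(x)^5 + 40*tan(x)^3 + 16*tan(x)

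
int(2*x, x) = x^2 + C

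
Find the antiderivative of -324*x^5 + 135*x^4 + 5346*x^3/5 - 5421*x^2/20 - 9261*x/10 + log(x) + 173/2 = x*(-1080*x^5 + 540*x^4 + 5346*x^3 - 1807*x^2 - 9261*x + 20*log(x) + 1710)/20 + C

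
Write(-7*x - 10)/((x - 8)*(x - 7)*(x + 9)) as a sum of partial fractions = 53/(272*(x + 9)) + 59/(16*(x - 7)) - 66/(17*(x - 8))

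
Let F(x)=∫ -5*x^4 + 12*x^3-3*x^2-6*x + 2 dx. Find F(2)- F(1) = 0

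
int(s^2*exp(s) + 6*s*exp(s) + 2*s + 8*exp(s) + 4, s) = (s + 2)^2*(exp(s) + 1) + C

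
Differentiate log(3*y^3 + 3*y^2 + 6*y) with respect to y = (3*y^2 + 2*y + 2)/(y^3 + y^2 + 2*y)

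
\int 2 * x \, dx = x^2 + C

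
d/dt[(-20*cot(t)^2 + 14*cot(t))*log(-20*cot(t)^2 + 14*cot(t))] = 2*(-7*log(10 + 7/tan(t) - 10/sin(t)^2) + 20*log(10 + 7/tan(t) - 10/sin(t)^2)*cos(t)/sin(t) - 7 - 7*log(2) + 20*log(2)*cos(t)/sin(t) + 20*cos(t)/sin(t))/sin(t)^2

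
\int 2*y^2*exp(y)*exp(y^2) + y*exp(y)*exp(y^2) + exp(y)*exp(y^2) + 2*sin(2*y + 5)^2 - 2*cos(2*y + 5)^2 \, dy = y*exp(y*(y + 1)) - sin(4*y + 10)/2 + C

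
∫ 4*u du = 2*u^2 + C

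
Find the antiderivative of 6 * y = 3*y^2 + C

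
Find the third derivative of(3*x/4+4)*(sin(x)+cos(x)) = 3*x*sin(x)/4 - 3*x*cos(x)/4 + 7*sin(x)/4 - 25*cos(x)/4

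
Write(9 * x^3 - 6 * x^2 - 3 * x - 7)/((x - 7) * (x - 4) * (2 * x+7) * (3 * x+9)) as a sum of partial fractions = 521/(135*(2*x + 7)) - 59/(42*(x + 3)) - 461/(945*(x - 4)) + 79/(54*(x - 7))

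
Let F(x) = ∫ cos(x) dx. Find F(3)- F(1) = -sin(1) + sin(3)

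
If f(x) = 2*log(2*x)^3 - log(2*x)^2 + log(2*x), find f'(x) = (6*log(x)^2 - 2*log(x) + 12*log(2)*log(x) - 2*log(2) + 1 + 6*log(2)^2)/x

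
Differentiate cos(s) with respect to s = -sin(s)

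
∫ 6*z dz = 3*z^2 + C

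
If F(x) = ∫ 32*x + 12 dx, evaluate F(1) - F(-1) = 24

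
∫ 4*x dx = 2*x^2 + C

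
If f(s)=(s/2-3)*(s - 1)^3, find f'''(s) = 12*s - 27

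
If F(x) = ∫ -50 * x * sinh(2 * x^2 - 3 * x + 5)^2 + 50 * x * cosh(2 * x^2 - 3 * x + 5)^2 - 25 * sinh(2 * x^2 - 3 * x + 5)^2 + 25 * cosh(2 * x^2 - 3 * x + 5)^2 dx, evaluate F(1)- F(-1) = 50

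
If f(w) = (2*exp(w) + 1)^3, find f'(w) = 24*exp(3*w) + 24*exp(2*w) + 6*exp(w)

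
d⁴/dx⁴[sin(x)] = sin(x)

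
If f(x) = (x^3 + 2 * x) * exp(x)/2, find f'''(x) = x^3*exp(x)/2 + 9*x^2*exp(x)/2 + 10*x*exp(x) + 6*exp(x)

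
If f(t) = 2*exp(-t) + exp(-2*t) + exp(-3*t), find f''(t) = (2*exp(2*t) + 4*exp(t) + 9)*exp(-3*t)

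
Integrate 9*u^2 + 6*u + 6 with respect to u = 3*u^3 + 3*u^2 + 6*u + C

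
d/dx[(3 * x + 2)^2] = 18*x + 12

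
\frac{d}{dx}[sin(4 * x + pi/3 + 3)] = 4*cos(4*x + pi/3 + 3)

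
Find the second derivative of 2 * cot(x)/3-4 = 4*cos(x)/(3*sin(x)^3)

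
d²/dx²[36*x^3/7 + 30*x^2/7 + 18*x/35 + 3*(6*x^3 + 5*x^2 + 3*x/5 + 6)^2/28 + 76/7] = 810*x^4/7 + 900*x^3/7 + 207*x^2/5 + 81*x + 7527/350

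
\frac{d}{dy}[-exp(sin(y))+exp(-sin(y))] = -(exp(sin(y)) + exp(-sin(y)))*cos(y)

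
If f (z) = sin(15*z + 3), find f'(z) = 15*cos(15*z + 3)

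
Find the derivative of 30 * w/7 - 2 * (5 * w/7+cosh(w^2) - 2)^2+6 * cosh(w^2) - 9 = -40*w^2*sinh(w^2)/7 + 28*w*sinh(w^2) - 4*w*sinh(2*w^2) - 100*w/49 - 20*cosh(w^2)/7 + 10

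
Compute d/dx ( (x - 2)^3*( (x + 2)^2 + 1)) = 5*x^4 - 8*x^3 - 21*x^2 + 20*x + 28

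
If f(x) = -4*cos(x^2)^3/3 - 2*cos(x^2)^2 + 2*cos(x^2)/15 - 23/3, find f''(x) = 52*x^2*cos(x^2)/15 + 16*x^2*cos(2*x^2) + 12*x^2*cos(3*x^2) + 26*sin(x^2)/15 + 4*sin(2*x^2) + 2*sin(3*x^2)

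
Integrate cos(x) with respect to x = sin(x) + C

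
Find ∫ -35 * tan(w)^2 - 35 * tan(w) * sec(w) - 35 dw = -35*tan(w) - 35/cos(w) + C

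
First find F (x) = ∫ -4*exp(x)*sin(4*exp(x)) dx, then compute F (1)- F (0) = cos(4*E) - cos(4)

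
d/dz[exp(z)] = exp(z)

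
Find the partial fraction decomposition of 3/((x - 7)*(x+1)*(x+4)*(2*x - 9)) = -24/(935*(2*x - 9)) - 1/(187*(x + 4)) + 1/(88*(x + 1)) + 3/(440*(x - 7))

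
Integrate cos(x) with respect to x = sin(x) + C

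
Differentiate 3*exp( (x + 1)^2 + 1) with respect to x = 6*x*exp(x^2 + 2*x + 2) + 6*exp(x^2 + 2*x + 2)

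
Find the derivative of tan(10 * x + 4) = 10*tan(10*x + 4)^2 + 10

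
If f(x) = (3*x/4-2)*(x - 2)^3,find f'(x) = 3*x^3 - 39*x^2/2 + 42*x - 30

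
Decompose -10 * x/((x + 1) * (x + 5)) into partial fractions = -25/(2*(x + 5)) + 5/(2*(x + 1))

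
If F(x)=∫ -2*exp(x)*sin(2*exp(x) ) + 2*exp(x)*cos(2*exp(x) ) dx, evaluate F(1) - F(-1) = sqrt(2)*(-cos(-2*exp(-1) + pi/4) + sin(pi/4 + 2*E))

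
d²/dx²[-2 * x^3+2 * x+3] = -12*x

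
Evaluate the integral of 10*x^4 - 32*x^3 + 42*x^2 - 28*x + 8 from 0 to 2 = 8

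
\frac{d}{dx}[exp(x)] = exp(x)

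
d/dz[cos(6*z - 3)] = -6*sin(6*z - 3)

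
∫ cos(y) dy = sin(y) + C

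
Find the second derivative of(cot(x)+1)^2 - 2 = 6*cot(x)^4 + 4*cot(x)^3 + 8*cot(x)^2 + 4*cot(x) + 2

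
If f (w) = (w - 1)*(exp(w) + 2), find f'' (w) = w*exp(w) + exp(w)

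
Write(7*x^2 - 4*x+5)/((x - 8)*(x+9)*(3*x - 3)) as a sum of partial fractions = 304/(255*(x + 9)) - 4/(105*(x - 1)) + 421/(357*(x - 8))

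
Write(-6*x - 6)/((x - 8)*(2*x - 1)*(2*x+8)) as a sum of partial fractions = 2/(15*(2*x - 1)) + 1/(12*(x + 4)) - 3/(20*(x - 8))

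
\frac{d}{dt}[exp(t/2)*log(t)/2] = (t*exp(t/2)*log(t) + 2*exp(t/2))/(4*t)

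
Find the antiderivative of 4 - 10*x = -5*x^2 + 4*x + C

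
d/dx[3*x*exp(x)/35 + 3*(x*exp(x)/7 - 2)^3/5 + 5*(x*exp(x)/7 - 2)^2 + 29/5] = 9*x^3*exp(3*x)/1715 + 9*x^2*exp(3*x)/1715 + 2*x^2*exp(2*x)/35 + 2*x*exp(2*x)/35 - 61*x*exp(x)/35 - 61*exp(x)/35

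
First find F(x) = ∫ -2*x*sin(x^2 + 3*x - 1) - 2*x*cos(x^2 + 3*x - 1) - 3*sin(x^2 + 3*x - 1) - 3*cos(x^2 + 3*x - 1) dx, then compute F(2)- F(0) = cos(9) - sin(1) - cos(1) - sin(9)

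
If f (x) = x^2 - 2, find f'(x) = 2*x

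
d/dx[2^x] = 2^x*log(2)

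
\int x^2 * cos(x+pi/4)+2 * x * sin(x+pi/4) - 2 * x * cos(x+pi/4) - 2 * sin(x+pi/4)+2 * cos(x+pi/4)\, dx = ((x - 1)^2 + 1)*sin(x + pi/4) + C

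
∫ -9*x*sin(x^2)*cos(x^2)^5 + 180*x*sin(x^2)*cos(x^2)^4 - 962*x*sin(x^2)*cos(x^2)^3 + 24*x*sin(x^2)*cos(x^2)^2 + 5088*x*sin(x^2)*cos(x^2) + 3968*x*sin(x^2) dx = (3*cos(x^2)^5 - 72*cos(x^2)^4 + 481*cos(x^2)^3 - 16*cos(x^2)^2 - 5088*cos(x^2) - 7936)*cos(x^2)/4 + C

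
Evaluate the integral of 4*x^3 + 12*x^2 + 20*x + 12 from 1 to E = -36 + (2 + (1 + E)^2)^2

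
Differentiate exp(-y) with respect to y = -exp(-y)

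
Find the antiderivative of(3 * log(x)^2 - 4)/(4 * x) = log(x)^3/4 - log(x) + C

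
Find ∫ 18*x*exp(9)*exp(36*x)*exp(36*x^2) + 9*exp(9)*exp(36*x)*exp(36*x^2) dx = exp(9*(2*x + 1)^2)/4 + C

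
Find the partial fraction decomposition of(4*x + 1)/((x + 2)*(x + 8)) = 31/(6*(x + 8)) - 7/(6*(x + 2))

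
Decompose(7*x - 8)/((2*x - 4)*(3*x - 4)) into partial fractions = -1/(3*x - 4) + 3/(2*(x - 2))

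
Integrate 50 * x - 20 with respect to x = 25*x^2 - 20*x + C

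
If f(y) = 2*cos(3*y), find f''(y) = -18*cos(3*y)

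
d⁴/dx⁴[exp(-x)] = exp(-x)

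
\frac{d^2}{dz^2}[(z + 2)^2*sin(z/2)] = -z^2*sin(z/2)/4 - z*sin(z/2) + 2*z*cos(z/2) + sin(z/2) + 4*cos(z/2)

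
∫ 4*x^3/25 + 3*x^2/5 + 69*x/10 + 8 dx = x^4/25 + x^3/5 + 69*x^2/20 + 8*x + C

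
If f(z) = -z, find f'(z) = -1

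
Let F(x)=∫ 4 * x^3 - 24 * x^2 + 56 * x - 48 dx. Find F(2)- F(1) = -5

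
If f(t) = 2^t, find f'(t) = 2^t*log(2)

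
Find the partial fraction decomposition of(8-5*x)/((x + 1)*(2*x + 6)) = -23/(4*(x + 3)) + 13/(4*(x + 1))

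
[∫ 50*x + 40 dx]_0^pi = -16 + (4 + 5*pi)^2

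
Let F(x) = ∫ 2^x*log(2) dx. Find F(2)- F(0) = 3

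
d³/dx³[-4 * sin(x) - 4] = 4*cos(x)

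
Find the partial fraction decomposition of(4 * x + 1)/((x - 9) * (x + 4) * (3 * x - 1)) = -21/(338*(3*x - 1)) - 15/(169*(x + 4)) + 37/(338*(x - 9))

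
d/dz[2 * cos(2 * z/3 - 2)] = -4*sin(2*z/3 - 2)/3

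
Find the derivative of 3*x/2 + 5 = 3/2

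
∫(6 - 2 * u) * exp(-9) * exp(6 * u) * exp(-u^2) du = exp(-(u - 3)^2) + C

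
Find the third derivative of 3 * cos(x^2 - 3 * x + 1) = 24*x^3*sin(x^2 - 3*x + 1) - 108*x^2*sin(x^2 - 3*x + 1) + 162*x*sin(x^2 - 3*x + 1) - 36*x*cos(x^2 - 3*x + 1) - 81*sin(x^2 - 3*x + 1) + 54*cos(x^2 - 3*x + 1)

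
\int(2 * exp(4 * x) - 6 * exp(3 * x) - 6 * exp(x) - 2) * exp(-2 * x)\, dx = ((exp(x) - 3)*exp(x) - 1)^2*exp(-2*x) + C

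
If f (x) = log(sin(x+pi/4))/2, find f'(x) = 1/(2*tan(x + pi/4))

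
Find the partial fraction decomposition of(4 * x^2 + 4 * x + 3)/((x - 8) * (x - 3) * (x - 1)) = 11/(14*(x - 1)) - 51/(10*(x - 3)) + 291/(35*(x - 8))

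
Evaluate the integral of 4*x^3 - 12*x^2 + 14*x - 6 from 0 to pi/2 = -2 + (-1 + pi/2)^2*(-pi + 2 + pi^2/4)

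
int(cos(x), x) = sin(x) + C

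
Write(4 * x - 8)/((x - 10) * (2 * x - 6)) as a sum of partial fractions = -2/(7*(x - 3)) + 16/(7*(x - 10))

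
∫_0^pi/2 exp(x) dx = -1 + exp(pi/2)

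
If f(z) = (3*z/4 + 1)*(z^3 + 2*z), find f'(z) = 3*z^3 + 3*z^2 + 3*z + 2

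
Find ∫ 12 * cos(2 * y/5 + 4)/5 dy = 6*sin(2*y/5 + 4) + C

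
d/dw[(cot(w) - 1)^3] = -3*(1 + tan(w)^(-2))*(tan(w) - 1)^2/tan(w)^2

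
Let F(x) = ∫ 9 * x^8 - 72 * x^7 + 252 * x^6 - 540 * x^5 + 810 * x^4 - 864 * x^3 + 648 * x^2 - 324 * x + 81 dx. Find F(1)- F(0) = 19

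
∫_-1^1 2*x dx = 0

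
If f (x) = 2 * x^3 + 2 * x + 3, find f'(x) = 6*x^2 + 2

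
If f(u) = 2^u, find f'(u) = 2^u*log(2)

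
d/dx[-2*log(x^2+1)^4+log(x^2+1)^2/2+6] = (-16*x*log(x^2 + 1)^3 + 2*x*log(x^2 + 1))/(x^2 + 1)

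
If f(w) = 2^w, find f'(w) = 2^w*log(2)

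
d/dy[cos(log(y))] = -sin(log(y))/y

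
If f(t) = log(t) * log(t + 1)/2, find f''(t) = (-t^2*log(t) - t^2*log(t + 1) + 2*t^2 - 2*t*log(t + 1) + 2*t - log(t + 1))/(2*t^4 + 4*t^3 + 2*t^2)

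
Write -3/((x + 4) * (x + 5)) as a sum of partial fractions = 3/(x + 5) - 3/(x + 4)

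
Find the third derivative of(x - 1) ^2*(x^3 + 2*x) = 60*x^2 - 48*x + 18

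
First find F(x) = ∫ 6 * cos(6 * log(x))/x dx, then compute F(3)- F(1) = sin(6*log(3))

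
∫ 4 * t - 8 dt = 2*t^2 - 8*t + C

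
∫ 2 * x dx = x^2 + C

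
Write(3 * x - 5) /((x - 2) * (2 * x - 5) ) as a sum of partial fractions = 5/(2*x - 5) - 1/(x - 2)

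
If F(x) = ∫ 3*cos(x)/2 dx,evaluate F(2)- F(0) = 3*sin(2)/2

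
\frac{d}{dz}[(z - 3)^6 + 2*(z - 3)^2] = 6*z^5 - 90*z^4 + 540*z^3 - 1620*z^2 + 2434*z - 1470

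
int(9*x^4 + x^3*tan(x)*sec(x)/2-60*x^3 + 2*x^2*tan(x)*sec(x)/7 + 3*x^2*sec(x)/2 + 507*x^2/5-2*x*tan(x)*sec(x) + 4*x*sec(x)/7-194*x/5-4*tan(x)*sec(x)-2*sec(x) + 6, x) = -(3*x^2 - 20*x + 25)*(-3*x^3 + 5*x^2 + 2*x + 4)/5 + (x^3/2 + 2*x^2/7 - 2*x - 4)*sec(x) + C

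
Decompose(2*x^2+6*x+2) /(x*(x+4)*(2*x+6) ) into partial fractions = 5/(4*(x + 4)) - 1/(3*(x + 3)) + 1/(12*x)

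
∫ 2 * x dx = x^2 + C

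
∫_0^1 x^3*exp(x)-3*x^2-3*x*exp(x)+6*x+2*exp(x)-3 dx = 0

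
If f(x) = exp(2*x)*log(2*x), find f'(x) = (2*x*exp(2*x)*log(x) + 2*x*exp(2*x)*log(2) + exp(2*x))/x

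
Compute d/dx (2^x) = 2^x*log(2)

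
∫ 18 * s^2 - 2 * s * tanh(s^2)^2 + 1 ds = 6*s^3 - s^2 + s + tanh(s^2) + C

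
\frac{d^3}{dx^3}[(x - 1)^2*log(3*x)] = (2*x^2 + 2*x + 2)/x^3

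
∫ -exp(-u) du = exp(-u) + C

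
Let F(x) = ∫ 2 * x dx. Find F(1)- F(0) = 1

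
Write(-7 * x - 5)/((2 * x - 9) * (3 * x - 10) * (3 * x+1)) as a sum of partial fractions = -8/(319*(3*x + 1)) + 85/(77*(3*x - 10)) - 146/(203*(2*x - 9))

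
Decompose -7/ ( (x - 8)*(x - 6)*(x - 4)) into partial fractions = -7/(8*(x - 4)) + 7/(4*(x - 6)) - 7/(8*(x - 8))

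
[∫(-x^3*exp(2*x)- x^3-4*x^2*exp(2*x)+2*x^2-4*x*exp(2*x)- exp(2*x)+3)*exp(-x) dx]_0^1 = -3*E + 3*exp(-1)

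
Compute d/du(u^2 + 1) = 2*u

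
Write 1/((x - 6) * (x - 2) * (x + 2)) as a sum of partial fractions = 1/(32*(x + 2)) - 1/(16*(x - 2)) + 1/(32*(x - 6))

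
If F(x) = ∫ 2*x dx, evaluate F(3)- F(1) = 8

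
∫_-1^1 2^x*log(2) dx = 3/2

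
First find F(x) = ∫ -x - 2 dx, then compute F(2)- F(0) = -6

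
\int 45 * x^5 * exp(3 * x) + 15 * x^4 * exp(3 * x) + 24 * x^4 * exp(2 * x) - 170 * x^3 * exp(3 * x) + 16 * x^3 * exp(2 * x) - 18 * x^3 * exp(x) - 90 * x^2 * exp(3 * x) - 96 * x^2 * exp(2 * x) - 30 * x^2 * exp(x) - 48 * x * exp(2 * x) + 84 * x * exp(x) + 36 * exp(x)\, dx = -x*(-3*x^2 + 4*x + 6)*(5*x^2*exp(2*x) + 4*x*exp(x) - 6)*exp(x) + C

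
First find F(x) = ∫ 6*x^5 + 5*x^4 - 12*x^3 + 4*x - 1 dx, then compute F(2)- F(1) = 54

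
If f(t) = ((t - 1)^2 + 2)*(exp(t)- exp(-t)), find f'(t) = (t^2*exp(2*t) + t^2 - 4*t + exp(2*t) + 5)*exp(-t)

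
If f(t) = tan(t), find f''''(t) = 24*tan(t)^5 + 40*tan(t)^3 + 16*tan(t)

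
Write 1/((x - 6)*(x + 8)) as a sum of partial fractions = -1/(14*(x + 8)) + 1/(14*(x - 6))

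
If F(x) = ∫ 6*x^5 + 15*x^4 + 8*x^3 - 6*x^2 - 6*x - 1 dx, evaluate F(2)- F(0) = 162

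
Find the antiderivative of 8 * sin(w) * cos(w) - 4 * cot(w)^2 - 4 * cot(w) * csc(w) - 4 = 4*sin(w)^2 + 4/tan(w) + 4/sin(w) + C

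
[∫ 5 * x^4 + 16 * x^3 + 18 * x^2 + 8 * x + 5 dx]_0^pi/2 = (1 + (pi/2 + 2)^2)*(pi/2 + pi^3/8)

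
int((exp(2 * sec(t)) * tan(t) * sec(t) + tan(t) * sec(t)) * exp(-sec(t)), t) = 2*sinh(1/cos(t)) + C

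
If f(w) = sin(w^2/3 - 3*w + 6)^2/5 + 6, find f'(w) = (2*w - 9)*sin(2*w^2/3 - 6*w + 12)/15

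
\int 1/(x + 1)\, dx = log(2*x + 2) + C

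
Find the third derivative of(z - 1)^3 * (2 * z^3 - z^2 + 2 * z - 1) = 240*z^3 - 420*z^2 + 264*z - 72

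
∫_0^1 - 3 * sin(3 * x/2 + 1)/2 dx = cos(5/2) - cos(1)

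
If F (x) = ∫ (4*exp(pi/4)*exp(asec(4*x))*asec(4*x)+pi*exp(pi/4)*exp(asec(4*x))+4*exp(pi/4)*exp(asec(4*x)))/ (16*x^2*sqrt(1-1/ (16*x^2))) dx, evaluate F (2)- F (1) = -(pi/4 + asec(4))*exp(pi/4 + asec(4)) + (pi/4 + asec(8))*exp(pi/4 + asec(8))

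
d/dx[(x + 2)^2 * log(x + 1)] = (2*x^2*log(x + 1) + x^2 + 6*x*log(x + 1) + 4*x + 4*log(x + 1) + 4)/(x + 1)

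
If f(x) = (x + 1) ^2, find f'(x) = 2*x + 2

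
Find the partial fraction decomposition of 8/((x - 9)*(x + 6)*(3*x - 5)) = -36/(253*(3*x - 5)) + 8/(345*(x + 6)) + 4/(165*(x - 9))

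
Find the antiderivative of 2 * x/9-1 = x^2/9 - x + C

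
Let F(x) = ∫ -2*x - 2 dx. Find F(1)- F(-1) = -4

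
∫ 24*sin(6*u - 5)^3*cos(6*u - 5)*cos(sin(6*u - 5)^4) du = sin(sin(6*u - 5)^4) + C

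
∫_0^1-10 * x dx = -5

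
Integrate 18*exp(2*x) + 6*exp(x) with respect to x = (3*exp(x) + 1)^2 + C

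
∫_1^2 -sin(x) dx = -cos(1) + cos(2)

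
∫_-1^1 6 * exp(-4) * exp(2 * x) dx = -3*exp(-6) + 3*exp(-2)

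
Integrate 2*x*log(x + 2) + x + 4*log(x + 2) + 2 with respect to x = (x + 2)^2*log(x + 2) + C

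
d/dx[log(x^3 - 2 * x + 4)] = (3*x^2 - 2)/(x^3 - 2*x + 4)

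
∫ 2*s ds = s^2 + C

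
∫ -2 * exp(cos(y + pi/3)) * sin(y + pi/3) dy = 2*exp(cos(y + pi/3)) + C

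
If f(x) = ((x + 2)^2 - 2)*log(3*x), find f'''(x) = (2*x^2 - 4*x + 4)/x^3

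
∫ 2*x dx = x^2 + C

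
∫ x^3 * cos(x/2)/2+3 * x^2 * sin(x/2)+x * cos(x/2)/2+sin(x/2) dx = x*(x^2 + 1)*sin(x/2) + C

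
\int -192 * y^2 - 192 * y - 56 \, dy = -64*y^3 - 96*y^2 - 56*y + C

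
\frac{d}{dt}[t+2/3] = 1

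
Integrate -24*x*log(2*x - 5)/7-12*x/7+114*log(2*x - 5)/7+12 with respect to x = -6*(x - 7)*(2*x - 5)*log(2*x - 5)/7 + C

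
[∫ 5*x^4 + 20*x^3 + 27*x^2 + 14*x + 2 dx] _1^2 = 192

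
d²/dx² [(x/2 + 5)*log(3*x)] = (x - 10)/(2*x^2)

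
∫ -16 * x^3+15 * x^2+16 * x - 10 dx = -4*x^4 + 5*x^3 + 8*x^2 - 10*x + C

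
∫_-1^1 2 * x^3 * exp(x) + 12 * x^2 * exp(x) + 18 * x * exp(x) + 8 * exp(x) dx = 16*E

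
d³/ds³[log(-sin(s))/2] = cos(s)/sin(s)^3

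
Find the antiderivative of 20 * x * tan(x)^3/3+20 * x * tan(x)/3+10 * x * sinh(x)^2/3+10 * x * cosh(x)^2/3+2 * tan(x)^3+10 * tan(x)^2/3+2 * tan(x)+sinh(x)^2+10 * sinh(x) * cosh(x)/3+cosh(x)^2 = (10*x + 3)*(2*tan(x)^2 + sinh(2*x))/6 + C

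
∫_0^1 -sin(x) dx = -1 + cos(1)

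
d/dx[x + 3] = 1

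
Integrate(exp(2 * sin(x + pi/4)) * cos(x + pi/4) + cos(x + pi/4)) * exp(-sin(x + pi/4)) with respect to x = 2*sinh(sin(x + pi/4)) + C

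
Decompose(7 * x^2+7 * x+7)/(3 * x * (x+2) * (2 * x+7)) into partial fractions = 13/(3*(2*x + 7)) - 7/(6*(x + 2)) + 1/(6*x)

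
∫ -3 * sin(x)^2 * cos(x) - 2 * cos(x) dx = (cos(x)^2 - 3)*sin(x) + C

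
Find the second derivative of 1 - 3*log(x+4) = 3/(x^2 + 8*x + 16)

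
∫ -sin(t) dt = cos(t) + C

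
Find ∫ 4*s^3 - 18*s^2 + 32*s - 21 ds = s^4 - 6*s^3 + 16*s^2 - 21*s + C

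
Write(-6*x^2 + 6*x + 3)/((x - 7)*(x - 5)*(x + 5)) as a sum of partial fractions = -59/(40*(x + 5)) + 117/(20*(x - 5)) - 83/(8*(x - 7))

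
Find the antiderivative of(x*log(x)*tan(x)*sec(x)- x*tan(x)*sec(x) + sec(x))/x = (log(x) - 1)*sec(x) + C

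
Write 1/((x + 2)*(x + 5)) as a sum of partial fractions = -1/(3*(x + 5)) + 1/(3*(x + 2))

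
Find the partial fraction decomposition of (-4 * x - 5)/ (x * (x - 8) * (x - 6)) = 29/(12*(x - 6)) - 37/(16*(x - 8)) - 5/(48*x)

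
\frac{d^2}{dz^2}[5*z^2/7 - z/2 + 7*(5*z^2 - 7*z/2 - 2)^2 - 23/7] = 2100*z^2 - 1470*z - 1499/14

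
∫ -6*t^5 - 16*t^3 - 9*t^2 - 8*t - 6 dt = -t^6 - 4*t^4 - 3*t^3 - 4*t^2 - 6*t + C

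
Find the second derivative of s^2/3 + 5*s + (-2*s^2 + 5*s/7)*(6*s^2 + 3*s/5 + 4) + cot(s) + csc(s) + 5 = -144*s^2 + 648*s/35 - 304/21 - 1/sin(s) + 2*cos(s)/sin(s)^3 + 2/sin(s)^3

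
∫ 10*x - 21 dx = 5*x^2 - 21*x + C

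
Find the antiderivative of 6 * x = 3*x^2 + C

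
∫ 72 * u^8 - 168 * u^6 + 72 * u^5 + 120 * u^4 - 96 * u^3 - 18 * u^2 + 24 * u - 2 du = 8*u^9 - 24*u^7 + 12*u^6 + 24*u^5 - 24*u^4 - 6*u^3 + 12*u^2 - 2*u + C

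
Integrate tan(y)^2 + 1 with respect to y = tan(y) + C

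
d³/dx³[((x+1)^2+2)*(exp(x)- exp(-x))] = (x^2*exp(2*x) + x^2 + 8*x*exp(2*x) - 4*x + 15*exp(2*x) + 3)*exp(-x)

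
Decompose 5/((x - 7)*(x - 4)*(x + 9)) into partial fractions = 5/(208*(x + 9)) - 5/(39*(x - 4)) + 5/(48*(x - 7))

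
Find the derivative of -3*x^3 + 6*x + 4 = 6 - 9*x^2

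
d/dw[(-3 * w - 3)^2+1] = 18*w + 18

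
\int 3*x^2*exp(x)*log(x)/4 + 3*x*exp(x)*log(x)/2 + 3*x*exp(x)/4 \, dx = 3*x^2*exp(x)*log(x)/4 + C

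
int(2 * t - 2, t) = t^2 - 2*t + C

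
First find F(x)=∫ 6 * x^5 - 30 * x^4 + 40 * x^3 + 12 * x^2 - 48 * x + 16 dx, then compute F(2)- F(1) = -1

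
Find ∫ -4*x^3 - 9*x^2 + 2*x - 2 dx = -x^4 - 3*x^3 + x^2 - 2*x + C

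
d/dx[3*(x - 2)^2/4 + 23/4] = 3*x/2 - 3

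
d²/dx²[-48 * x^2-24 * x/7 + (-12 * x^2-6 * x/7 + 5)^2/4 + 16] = 432*x^2 + 216*x/7 - 7626/49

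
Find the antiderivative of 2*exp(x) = 2*exp(x) + C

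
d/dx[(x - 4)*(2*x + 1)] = 4*x - 7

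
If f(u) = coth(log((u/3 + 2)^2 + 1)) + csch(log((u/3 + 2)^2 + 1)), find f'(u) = -2*(u*cosh(log(u^2/9 + 4*u/3 + 5)) + u + 6*cosh(log(u^2/9 + 4*u/3 + 5)) + 6)/((u^2 + 12*u + 45)*sinh(log(u^2/9 + 4*u/3 + 5))^2)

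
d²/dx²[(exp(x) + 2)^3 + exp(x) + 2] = 9*exp(3*x) + 24*exp(2*x) + 13*exp(x)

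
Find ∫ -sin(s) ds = cos(s) + C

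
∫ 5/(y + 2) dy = 5*log(y + 2) + C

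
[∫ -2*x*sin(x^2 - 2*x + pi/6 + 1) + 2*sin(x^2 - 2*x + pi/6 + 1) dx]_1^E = cos(pi/6 + (-1 + E)^2) - sqrt(3)/2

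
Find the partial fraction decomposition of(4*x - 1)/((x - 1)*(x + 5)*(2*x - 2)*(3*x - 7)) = 225/(704*(3*x - 7)) + 7/(528*(x + 5)) - 23/(192*(x - 1)) - 1/(16*(x - 1)^2)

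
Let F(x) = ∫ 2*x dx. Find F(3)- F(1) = 8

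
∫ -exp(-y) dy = exp(-y) + C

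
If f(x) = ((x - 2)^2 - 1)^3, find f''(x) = 30*x^4 - 240*x^3 + 684*x^2 - 816*x + 342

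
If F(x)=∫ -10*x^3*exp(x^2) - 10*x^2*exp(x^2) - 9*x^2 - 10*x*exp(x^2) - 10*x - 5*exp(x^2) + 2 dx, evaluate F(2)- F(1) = -30*exp(4) - 34 + 10*E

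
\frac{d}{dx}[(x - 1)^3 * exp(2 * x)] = 2*x^3*exp(2*x) - 3*x^2*exp(2*x) + exp(2*x)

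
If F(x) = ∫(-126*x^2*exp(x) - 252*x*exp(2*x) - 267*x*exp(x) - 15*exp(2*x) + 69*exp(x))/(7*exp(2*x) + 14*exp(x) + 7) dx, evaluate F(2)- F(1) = -450*exp(2)/(7*(1 + exp(2))) + 57*E/(7*(1 + E))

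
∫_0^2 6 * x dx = 12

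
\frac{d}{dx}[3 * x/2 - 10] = 3/2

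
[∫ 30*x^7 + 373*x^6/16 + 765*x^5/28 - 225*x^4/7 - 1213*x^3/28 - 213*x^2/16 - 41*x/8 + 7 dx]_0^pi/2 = (-3*pi^2/4 + pi/8 + 4)*(pi^2/28 + pi/8 + pi^3/32)*(-5*pi^3/8 - 7*pi/2 - pi^2/2 + 7)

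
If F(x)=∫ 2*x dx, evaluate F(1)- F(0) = 1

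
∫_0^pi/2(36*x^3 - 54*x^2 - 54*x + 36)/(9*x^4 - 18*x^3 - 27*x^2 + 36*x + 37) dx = -log(37) + log(1 + (-3*pi^2/4 + 3*pi/2 + 6)^2)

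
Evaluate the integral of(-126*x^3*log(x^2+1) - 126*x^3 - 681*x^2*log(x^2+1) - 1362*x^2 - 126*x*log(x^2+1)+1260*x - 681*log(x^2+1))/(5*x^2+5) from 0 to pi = (18 - 21*pi)*(3*pi/5 + 7)*log(1 + pi^2)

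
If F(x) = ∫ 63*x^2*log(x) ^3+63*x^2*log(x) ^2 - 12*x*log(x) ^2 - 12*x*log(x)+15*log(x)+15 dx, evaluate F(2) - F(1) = -24*log(2)^2 + 30*log(2) + 168*log(2)^3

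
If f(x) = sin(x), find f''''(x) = sin(x)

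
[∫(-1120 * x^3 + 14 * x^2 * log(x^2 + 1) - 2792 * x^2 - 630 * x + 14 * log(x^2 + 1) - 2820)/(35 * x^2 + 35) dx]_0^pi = -4*(-2*pi - 5)^2 - 4*pi/7 + (2*pi/5 + 7)*log(1 + pi^2) + 100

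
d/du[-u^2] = -2*u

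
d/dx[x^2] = 2*x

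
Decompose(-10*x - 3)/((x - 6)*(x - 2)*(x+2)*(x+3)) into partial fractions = -3/(5*(x + 3)) + 17/(32*(x + 2)) + 23/(80*(x - 2)) - 7/(32*(x - 6))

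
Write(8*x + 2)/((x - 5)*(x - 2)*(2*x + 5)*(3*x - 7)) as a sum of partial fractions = -279/(116*(3*x - 7)) + 16/(435*(2*x + 5)) + 2/(3*(x - 2)) + 7/(60*(x - 5))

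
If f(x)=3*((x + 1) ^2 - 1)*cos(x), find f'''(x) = 3*x^2*sin(x) + 6*x*sin(x) - 18*x*cos(x) - 18*sin(x) - 18*cos(x)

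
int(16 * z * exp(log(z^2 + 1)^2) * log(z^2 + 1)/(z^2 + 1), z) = 4*exp(log(z^2 + 1)^2) + C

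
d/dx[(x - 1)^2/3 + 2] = 2*x/3 - 2/3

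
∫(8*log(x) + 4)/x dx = (2*log(x) + 1)^2 + C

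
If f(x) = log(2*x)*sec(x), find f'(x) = (x*log(x)*tan(x)*sec(x) + x*log(2)*tan(x)*sec(x) + sec(x))/x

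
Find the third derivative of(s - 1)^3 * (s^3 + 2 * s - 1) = 120*s^3 - 180*s^2 + 120*s - 48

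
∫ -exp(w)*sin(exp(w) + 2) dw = cos(exp(w) + 2) + C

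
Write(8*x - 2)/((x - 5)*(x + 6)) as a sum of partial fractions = 50/(11*(x + 6)) + 38/(11*(x - 5))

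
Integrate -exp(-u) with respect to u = exp(-u) + C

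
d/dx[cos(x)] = -sin(x)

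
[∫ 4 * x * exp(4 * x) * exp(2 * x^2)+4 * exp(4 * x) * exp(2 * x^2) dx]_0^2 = -1 + exp(16)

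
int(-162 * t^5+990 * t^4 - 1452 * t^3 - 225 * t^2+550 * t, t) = -27*t^6 + 198*t^5 - 363*t^4 - 75*t^3 + 275*t^2 + C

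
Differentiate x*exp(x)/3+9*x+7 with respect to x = x*exp(x)/3 + exp(x)/3 + 9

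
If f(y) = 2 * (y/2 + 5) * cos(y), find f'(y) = -y*sin(y) - 10*sin(y) + cos(y)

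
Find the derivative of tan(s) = cos(s)^(-2)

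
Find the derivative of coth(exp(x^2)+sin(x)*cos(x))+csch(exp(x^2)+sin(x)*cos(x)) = -(2*x*exp(x^2)*cosh(exp(x^2) + sin(2*x)/2) + 2*x*exp(x^2) + cos(2*x)*cosh(exp(x^2) + sin(2*x)/2) + cos(2*x))/sinh(exp(x^2) + sin(2*x)/2)^2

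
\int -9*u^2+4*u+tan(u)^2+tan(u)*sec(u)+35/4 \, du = -3*u^3 + 2*u^2 + 31*u/4 + tan(u) + sec(u) + C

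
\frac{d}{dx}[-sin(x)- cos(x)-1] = sin(x) - cos(x)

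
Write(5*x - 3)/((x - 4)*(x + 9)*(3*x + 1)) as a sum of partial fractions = 21/(169*(3*x + 1)) - 24/(169*(x + 9)) + 17/(169*(x - 4))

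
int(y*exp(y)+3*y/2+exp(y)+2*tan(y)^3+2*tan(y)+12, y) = 3*y^2/4 + y*exp(y) + 12*y + tan(y)^2 + C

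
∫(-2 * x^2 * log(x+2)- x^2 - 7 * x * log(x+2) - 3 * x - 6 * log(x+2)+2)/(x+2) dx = (-x^2 - 3*x + 2)*log(x + 2) + C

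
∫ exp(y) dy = exp(y) + C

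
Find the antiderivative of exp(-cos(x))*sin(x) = exp(-cos(x)) + C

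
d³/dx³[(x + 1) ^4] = 24*x + 24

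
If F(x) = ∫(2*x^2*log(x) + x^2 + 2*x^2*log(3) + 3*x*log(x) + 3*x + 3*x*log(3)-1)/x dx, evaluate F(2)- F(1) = -3*log(3) + 9*log(6)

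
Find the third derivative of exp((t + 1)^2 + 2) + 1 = 8*t^3*exp(t^2 + 2*t + 3) + 24*t^2*exp(t^2 + 2*t + 3) + 36*t*exp(t^2 + 2*t + 3) + 20*exp(t^2 + 2*t + 3)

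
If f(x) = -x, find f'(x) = -1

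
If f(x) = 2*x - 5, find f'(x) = 2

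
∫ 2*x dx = x^2 + C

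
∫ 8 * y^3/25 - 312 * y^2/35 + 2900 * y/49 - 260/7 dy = 2*y^4/25 - 104*y^3/35 + 1450*y^2/49 - 260*y/7 + C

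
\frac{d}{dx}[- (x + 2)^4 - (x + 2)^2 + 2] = -4*x^3 - 24*x^2 - 50*x - 36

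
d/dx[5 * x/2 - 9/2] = 5/2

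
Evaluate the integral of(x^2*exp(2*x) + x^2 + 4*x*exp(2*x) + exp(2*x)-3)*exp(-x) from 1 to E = -2*E + 2*exp(-1) + (-2 + (1 + E)^2)*(-exp(-E) + exp(E))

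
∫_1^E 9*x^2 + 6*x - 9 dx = (3 - 3*E)*(-exp(2) - 2*E + 1)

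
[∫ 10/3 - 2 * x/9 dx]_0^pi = -(-4 + pi/3)^2 + 2*pi/3 + 16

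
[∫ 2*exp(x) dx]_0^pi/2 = -2 + 2*exp(pi/2)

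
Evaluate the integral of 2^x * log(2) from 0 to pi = -1 + 2^pi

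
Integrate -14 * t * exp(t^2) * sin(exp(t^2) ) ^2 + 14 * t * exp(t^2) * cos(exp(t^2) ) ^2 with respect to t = 7*sin(2*exp(t^2))/2 + C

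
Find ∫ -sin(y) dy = cos(y) + C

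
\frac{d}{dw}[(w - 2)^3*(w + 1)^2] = 5*w^4 - 16*w^3 + 3*w^2 + 20*w - 4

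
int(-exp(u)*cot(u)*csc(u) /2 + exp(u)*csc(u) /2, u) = exp(u)*csc(u)/2 + C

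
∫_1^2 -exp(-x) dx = -exp(-1) + exp(-2)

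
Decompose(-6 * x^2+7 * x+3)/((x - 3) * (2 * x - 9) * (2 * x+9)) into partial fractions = -10/(9*(2*x + 9)) - 29/(9*(2*x - 9)) + 2/(3*(x - 3))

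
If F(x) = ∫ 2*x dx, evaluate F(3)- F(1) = 8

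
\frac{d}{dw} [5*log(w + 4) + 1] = 5/(w + 4)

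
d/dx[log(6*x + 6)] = 1/(x + 1)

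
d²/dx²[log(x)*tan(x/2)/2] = (x^2*log(x)*sin(x/2)/cos(x/2)^3 + 2*x/cos(x/2)^2 - 2*tan(x/2))/(4*x^2)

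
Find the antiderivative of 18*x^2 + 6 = 6*x^3 + 6*x + C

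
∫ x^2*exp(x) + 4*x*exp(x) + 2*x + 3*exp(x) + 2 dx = (x + 1)^2*(exp(x) + 1) + C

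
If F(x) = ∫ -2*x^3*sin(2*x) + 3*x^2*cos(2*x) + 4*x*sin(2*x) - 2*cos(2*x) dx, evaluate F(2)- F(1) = 4*cos(4) + cos(2)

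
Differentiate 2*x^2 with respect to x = 4*x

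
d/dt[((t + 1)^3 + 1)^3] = 9*t^8 + 72*t^7 + 252*t^6 + 522*t^5 + 720*t^4 + 684*t^3 + 441*t^2 + 180*t + 36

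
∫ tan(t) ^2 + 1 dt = tan(t) + C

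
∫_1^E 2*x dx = -1 + exp(2)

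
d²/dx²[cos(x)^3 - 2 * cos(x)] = 5*cos(x)/4 - 9*cos(3*x)/4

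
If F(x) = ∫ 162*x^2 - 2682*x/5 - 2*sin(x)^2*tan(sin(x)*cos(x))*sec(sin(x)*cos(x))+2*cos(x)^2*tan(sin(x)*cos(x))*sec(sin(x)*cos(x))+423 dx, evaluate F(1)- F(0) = 2*sec(sin(2)/2) + 1034/5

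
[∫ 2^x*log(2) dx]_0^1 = 1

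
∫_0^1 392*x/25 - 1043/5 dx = -5019/25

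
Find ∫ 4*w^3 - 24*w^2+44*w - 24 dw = w^4 - 8*w^3 + 22*w^2 - 24*w + C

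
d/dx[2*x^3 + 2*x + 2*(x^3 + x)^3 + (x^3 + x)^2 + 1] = 18*x^8 + 42*x^6 + 6*x^5 + 30*x^4 + 8*x^3 + 12*x^2 + 2*x + 2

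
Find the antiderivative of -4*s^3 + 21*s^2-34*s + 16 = -s^4 + 7*s^3 - 17*s^2 + 16*s + C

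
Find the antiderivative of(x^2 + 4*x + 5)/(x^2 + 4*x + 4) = (x*(x + 2) - 1)/(x + 2) + C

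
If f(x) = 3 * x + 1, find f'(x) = 3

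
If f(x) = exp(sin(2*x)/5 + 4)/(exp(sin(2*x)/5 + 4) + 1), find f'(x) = 2*exp(sin(2*x)/5 + 4)*cos(2*x)/(5*(exp(4)*exp(sin(2*x)/5) + 1)^2)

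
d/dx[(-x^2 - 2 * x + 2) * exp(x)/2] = -x^2*exp(x)/2 - 2*x*exp(x)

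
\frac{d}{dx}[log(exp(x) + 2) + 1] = exp(x)/(exp(x) + 2)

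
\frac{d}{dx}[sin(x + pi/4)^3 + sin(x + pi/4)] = 3*sin(3*x + pi/4)/4 + 7*cos(x + pi/4)/4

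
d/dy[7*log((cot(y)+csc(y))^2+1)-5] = -7/tan(y) - 7/sin(y)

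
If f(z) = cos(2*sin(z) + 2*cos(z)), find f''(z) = -4*sin(z)^2*cos(2*sin(z) + 2*cos(z)) + 2*sin(z)*sin(2*sin(z) + 2*cos(z)) + 8*sin(z)*cos(z)*cos(2*sin(z) + 2*cos(z)) + 2*sin(2*sin(z) + 2*cos(z))*cos(z) - 4*cos(z)^2*cos(2*sin(z) + 2*cos(z))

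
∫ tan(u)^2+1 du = tan(u) + C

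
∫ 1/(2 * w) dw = log(w)/2 + C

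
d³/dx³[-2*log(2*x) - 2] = -4/x^3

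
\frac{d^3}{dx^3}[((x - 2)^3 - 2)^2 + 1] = 120*x^3 - 720*x^2 + 1440*x - 984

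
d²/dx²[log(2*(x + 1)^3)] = -3/(x^2 + 2*x + 1)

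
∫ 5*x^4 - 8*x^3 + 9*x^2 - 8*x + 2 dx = x^5 - 2*x^4 + 3*x^3 - 4*x^2 + 2*x + C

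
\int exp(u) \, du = exp(u) + C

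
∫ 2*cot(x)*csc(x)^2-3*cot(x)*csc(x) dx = (3 - csc(x))*csc(x) + C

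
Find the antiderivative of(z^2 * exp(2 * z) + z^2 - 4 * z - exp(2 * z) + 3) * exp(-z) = 2*(z - 1)^2*sinh(z) + C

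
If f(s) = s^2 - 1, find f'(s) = 2*s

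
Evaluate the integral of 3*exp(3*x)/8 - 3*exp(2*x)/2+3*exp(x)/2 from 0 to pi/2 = 1/8 + (-1 + exp(pi/2)/2)^3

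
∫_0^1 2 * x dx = 1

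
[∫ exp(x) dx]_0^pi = -1 + exp(pi)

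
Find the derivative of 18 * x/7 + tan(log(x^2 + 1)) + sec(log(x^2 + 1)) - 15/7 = (18*x^2 + 14*x*sin(log(x^2 + 1))/cos(log(x^2 + 1))^2 + 14*x/cos(log(x^2 + 1))^2 + 18)/(7*x^2 + 7)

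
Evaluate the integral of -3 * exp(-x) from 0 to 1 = -3 + 3*exp(-1)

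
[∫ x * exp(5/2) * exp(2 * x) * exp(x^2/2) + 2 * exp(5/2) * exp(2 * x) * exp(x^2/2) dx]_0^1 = -exp(5/2) + exp(5)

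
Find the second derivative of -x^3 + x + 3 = -6*x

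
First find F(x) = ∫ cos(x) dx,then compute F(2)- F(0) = sin(2)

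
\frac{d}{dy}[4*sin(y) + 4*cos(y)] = -4*sin(y) + 4*cos(y)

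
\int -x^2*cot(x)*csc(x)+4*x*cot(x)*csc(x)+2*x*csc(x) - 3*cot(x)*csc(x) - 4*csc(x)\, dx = ((x - 2)^2 - 1)*csc(x) + C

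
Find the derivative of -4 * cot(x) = 4/sin(x)^2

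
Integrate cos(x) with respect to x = sin(x) + C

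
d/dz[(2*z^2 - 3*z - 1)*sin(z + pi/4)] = 2*z^2*cos(z + pi/4) + 4*z*sin(z + pi/4) - 3*z*cos(z + pi/4) - 3*sin(z + pi/4) - cos(z + pi/4)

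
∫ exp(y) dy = exp(y) + C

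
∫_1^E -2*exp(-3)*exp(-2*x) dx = -exp(-5) + exp(-2*E - 3)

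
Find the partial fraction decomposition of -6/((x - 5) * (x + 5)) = 3/(5*(x + 5)) - 3/(5*(x - 5))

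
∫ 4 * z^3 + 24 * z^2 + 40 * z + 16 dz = z^4 + 8*z^3 + 20*z^2 + 16*z + C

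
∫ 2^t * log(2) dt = 2^t + C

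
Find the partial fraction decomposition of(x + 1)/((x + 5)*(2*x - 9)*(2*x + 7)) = 5/(48*(2*x + 7)) + 11/(304*(2*x - 9)) - 4/(57*(x + 5))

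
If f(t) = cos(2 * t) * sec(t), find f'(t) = -(2 + cos(t)^(-2))*sin(t)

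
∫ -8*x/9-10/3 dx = -4*x^2/9 - 10*x/3 + C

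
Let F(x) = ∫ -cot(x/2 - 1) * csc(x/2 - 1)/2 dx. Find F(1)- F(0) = -csc(1/2) + csc(1)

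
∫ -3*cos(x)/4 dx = -3*sin(x)/4 + C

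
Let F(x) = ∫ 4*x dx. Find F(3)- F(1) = 16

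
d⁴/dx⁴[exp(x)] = exp(x)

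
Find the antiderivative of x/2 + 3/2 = x^2/4 + 3*x/2 + C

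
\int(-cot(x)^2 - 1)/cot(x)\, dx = log(3*cot(x)) + C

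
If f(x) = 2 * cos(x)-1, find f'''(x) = 2*sin(x)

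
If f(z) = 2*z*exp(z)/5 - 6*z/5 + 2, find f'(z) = 2*z*exp(z)/5 + 2*exp(z)/5 - 6/5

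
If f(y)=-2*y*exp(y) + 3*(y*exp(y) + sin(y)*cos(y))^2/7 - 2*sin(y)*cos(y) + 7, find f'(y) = 6*y^2*exp(2*y)/7 + 6*y*exp(2*y)/7 - 12*y*exp(y)*sin(y)^2/7 + 6*y*exp(y)*sin(y)*cos(y)/7 - 8*y*exp(y)/7 + 6*exp(y)*sin(y)*cos(y)/7 - 2*exp(y) - 12*sin(y)^3*cos(y)/7 + 4*sin(y)^2 + 6*sin(y)*cos(y)/7 - 2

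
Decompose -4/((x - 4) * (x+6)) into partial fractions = 2/(5*(x + 6)) - 2/(5*(x - 4))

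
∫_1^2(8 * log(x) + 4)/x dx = -1 + (1 + 2*log(2))^2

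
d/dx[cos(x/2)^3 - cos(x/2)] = 3*sin(x/2)^3/2 - sin(x/2)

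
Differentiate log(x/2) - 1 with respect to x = 1/x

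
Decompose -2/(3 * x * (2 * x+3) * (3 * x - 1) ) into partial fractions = -6/(11*(3*x - 1)) - 8/(99*(2*x + 3)) + 2/(9*x)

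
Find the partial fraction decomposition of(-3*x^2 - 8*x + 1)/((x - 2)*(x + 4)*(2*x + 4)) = -5/(8*(x + 4)) - 5/(16*(x + 2)) - 9/(16*(x - 2))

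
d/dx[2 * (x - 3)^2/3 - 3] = 4*x/3 - 4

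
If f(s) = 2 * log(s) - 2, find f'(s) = 2/s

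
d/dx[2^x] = 2^x*log(2)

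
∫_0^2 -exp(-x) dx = -1 + exp(-2)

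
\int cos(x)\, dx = sin(x) + C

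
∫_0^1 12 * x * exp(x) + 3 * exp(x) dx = 3*E + 9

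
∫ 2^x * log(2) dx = 2^x + C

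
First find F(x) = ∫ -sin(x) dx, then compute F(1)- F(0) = -1 + cos(1)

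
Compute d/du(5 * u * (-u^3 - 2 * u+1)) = -20*u^3 - 20*u + 5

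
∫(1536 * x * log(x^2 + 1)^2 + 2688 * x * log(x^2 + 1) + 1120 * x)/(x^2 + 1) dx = 16*(16*log(x^2 + 1)^2 + 42*log(x^2 + 1) + 35)*log(x^2 + 1) + C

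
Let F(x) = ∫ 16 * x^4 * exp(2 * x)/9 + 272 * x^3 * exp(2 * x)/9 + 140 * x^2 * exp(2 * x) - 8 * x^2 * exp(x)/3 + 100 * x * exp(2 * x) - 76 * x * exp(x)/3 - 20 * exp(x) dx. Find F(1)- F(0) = -68*E/3 + 578*exp(2)/9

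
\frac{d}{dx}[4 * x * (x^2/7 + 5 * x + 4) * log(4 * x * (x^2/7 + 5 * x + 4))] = 12*x^2*log(x^3/7 + 5*x^2 + 4*x)/7 + 12*x^2/7 + 24*x^2*log(2)/7 + 40*x*log(x^3/7 + 5*x^2 + 4*x) + 40*x + 80*x*log(2) + 16*log(x^3/7 + 5*x^2 + 4*x) + 16 + 32*log(2)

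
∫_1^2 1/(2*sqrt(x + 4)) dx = -sqrt(5) + sqrt(6)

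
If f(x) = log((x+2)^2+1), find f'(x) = (2*x + 4)/(x^2 + 4*x + 5)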